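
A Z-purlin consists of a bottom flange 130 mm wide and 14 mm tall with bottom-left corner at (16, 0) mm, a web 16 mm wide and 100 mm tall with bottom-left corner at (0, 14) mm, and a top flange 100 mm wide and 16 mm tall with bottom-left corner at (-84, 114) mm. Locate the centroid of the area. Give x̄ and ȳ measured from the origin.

x̄ = 21.08 mm, ȳ = 61.82 mm

bottom flange: A = 130 × 14 = 1820.00, centroid at (81.00, 7.00).
web: A = 16 × 100 = 1600.00, centroid at (8.00, 64.00).
top flange: A = 100 × 16 = 1600.00, centroid at (-34.00, 122.00).
ΣA = 5020.00 mm²
ΣAx̄ = (1820.00)(81.00) + (1600.00)(8.00) + (1600.00)(-34.00) = 105820.00 mm³
ΣAȳ = (1820.00)(7.00) + (1600.00)(64.00) + (1600.00)(122.00) = 310340.00 mm³
x̄ = 105820.00 / 5020.00 = 21.08 mm
ȳ = 310340.00 / 5020.00 = 61.82 mm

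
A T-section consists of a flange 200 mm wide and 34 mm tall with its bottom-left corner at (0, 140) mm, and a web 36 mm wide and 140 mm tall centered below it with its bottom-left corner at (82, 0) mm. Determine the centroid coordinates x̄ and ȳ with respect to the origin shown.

x̄ = 100.00 mm, ȳ = 119.97 mm

web: A = 36 × 140 = 5040.00, centroid at (100.00, 70.00).
flange: A = 200 × 34 = 6800.00, centroid at (100.00, 157.00).
ΣA = 11840.00 mm²
ΣAx̄ = (5040.00)(100.00) + (6800.00)(100.00) = 1184000.00 mm³
ΣAȳ = (5040.00)(70.00) + (6800.00)(157.00) = 1420400.00 mm³
x̄ = 1184000.00 / 11840.00 = 100.00 mm
ȳ = 1420400.00 / 11840.00 = 119.97 mm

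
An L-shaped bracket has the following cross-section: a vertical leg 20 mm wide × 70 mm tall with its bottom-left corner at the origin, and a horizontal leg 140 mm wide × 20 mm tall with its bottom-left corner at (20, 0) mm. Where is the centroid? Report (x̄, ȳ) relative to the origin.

vertical leg: A = 20 × 70 = 1400.00, centroid at (10.00, 35.00).
horizontal leg: A = 140 × 20 = 2800.00, centroid at (90.00, 10.00).
ΣA = 4200.00 mm², ΣAx̄ = 266000.00 mm³, ΣAȳ = 77000.00 mm³.
x̄ = 266000.00/4200.00 = 63.33 mm; ȳ = 77000.00/4200.00 = 18.33 mm.

x̄ = 63.33 mm, ȳ = 18.33 mm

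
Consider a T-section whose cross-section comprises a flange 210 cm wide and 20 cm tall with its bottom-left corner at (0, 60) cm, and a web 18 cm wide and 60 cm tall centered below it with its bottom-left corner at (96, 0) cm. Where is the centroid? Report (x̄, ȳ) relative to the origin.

Part | A | x̄ᵢ | ȳᵢ | A·x̄ᵢ | A·ȳᵢ
web | 1080.00 | 105.00 | 30.00 | 113400.00 | 32400.00
flange | 4200.00 | 105.00 | 70.00 | 441000.00 | 294000.00
Σ | 5280.00 |  |  | 554400.00 | 326400.00
x̄ = 554400.00 / 5280.00 = 105.00 cm
ȳ = 326400.00 / 5280.00 = 61.82 cm

x̄ = 105.00 cm, ȳ = 61.82 cm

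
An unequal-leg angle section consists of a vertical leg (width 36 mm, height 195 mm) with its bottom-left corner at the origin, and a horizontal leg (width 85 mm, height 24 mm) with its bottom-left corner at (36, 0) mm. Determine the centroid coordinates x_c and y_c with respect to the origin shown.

x_c = 31.62 mm, y_c = 78.25 mm

Part | A | x̄ᵢ | ȳᵢ | A·x̄ᵢ | A·ȳᵢ
vertical leg | 7020.00 | 18.00 | 97.50 | 126360.00 | 684450.00
horizontal leg | 2040.00 | 78.50 | 12.00 | 160140.00 | 24480.00
Σ | 9060.00 |  |  | 286500.00 | 708930.00
x_c = 286500.00 / 9060.00 = 31.62 mm
y_c = 708930.00 / 9060.00 = 78.25 mm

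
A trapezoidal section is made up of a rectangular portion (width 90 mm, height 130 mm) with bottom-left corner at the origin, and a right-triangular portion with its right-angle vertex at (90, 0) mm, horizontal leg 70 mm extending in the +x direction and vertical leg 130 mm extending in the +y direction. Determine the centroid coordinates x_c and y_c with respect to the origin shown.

rectangular portion: A = 90 × 130 = 11700.00, centroid at (45.00, 65.00).
triangular portion: A = ½·70·130 = 4550.00, centroid at (113.33, 43.33).
ΣA = 16250.00 mm², ΣAx_c = 1042166.67 mm³, ΣAy_c = 957666.67 mm³.
x_c = 1042166.67/16250.00 = 64.13 mm; y_c = 957666.67/16250.00 = 58.93 mm.

x_c = 64.13 mm, y_c = 58.93 mm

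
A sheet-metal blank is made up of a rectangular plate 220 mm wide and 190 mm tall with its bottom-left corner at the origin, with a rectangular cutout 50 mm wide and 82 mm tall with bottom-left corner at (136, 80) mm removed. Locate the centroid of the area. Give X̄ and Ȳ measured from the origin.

X̄ = 104.45 mm, Ȳ = 92.17 mm

plate: A = 220 × 190 = 41800.00, centroid at (110.00, 95.00).
hole: A = −(50 × 82) = -4100.00, centroid at (161.00, 121.00).
ΣA = 37700.00 mm²
ΣAX̄ = (41800.00)(110.00) + (-4100.00)(161.00) = 3937900.00 mm³
ΣAȲ = (41800.00)(95.00) + (-4100.00)(121.00) = 3474900.00 mm³
X̄ = 3937900.00 / 37700.00 = 104.45 mm
Ȳ = 3474900.00 / 37700.00 = 92.17 mm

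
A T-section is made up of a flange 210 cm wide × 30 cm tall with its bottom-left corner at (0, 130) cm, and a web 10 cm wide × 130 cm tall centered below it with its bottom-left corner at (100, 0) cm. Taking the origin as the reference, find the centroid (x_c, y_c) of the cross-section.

x_c = 105.00 cm, y_c = 131.32 cm

web: A = 10 × 130 = 1300.00, centroid at (105.00, 65.00).
flange: A = 210 × 30 = 6300.00, centroid at (105.00, 145.00).
ΣA = 7600.00 cm²
ΣAx_c = (1300.00)(105.00) + (6300.00)(105.00) = 798000.00 cm³
ΣAy_c = (1300.00)(65.00) + (6300.00)(145.00) = 998000.00 cm³
x_c = 798000.00 / 7600.00 = 105.00 cm
y_c = 998000.00 / 7600.00 = 131.32 cm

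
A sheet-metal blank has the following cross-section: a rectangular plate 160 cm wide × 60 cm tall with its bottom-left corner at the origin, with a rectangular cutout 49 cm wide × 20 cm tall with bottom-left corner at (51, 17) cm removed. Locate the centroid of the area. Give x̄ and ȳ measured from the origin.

x̄ = 80.51 cm, ȳ = 30.34 cm

Part | A | x̄ᵢ | ȳᵢ | A·x̄ᵢ | A·ȳᵢ
plate | 9600.00 | 80.00 | 30.00 | 768000.00 | 288000.00
hole | -980.00 | 75.50 | 27.00 | -73990.00 | -26460.00
Σ | 8620.00 |  |  | 694010.00 | 261540.00
x̄ = 694010.00 / 8620.00 = 80.51 cm
ȳ = 261540.00 / 8620.00 = 30.34 cm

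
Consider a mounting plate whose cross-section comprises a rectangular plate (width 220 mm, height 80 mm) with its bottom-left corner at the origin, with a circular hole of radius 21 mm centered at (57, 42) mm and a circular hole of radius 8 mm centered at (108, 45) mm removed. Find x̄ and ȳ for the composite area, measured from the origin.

x̄ = 114.61 mm, ȳ = 39.76 mm

plate: A = 220 × 80 = 17600.00, centroid at (110.00, 40.00).
hole 1: A = −π·21² = -1385.44, centroid at (57.00, 42.00).
hole 2: A = −π·8² = -201.06, centroid at (108.00, 45.00).
ΣA = 16013.50 mm², ΣAx̄ = 1835315.10 mm³, ΣAȳ = 636763.63 mm³.
x̄ = 1835315.10/16013.50 = 114.61 mm; ȳ = 636763.63/16013.50 = 39.76 mm.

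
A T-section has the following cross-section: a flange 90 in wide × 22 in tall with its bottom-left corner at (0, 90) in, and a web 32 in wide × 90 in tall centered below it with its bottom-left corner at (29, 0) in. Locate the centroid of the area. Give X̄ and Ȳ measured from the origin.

Part | A | x̄ᵢ | ȳᵢ | A·x̄ᵢ | A·ȳᵢ
web | 2880.00 | 45.00 | 45.00 | 129600.00 | 129600.00
flange | 1980.00 | 45.00 | 101.00 | 89100.00 | 199980.00
Σ | 4860.00 |  |  | 218700.00 | 329580.00
X̄ = 218700.00 / 4860.00 = 45.00 in
Ȳ = 329580.00 / 4860.00 = 67.81 in

X̄ = 45.00 in, Ȳ = 67.81 in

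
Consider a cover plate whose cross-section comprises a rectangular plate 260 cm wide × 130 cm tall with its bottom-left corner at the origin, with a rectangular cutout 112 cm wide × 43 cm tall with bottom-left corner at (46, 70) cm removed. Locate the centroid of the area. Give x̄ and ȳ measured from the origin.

x̄ = 134.65 cm, ȳ = 60.60 cm

Part | A | x̄ᵢ | ȳᵢ | A·x̄ᵢ | A·ȳᵢ
plate | 33800.00 | 130.00 | 65.00 | 4394000.00 | 2197000.00
hole | -4816.00 | 102.00 | 91.50 | -491232.00 | -440664.00
Σ | 28984.00 |  |  | 3902768.00 | 1756336.00
x̄ = 3902768.00 / 28984.00 = 134.65 cm
ȳ = 1756336.00 / 28984.00 = 60.60 cm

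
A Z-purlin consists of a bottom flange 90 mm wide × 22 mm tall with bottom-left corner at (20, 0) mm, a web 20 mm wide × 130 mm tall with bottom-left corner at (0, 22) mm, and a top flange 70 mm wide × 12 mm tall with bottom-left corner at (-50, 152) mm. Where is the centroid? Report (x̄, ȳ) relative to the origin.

bottom flange: A = 90 × 22 = 1980.00, centroid at (65.00, 11.00).
web: A = 20 × 130 = 2600.00, centroid at (10.00, 87.00).
top flange: A = 70 × 12 = 840.00, centroid at (-15.00, 158.00).
ΣA = 5420.00 mm², ΣAx̄ = 142100.00 mm³, ΣAȳ = 380700.00 mm³.
x̄ = 142100.00/5420.00 = 26.22 mm; ȳ = 380700.00/5420.00 = 70.24 mm.

x̄ = 26.22 mm, ȳ = 70.24 mm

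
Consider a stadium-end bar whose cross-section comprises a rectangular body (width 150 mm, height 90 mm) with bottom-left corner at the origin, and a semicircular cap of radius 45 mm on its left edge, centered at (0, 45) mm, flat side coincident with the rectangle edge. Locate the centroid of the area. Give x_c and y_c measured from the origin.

rectangular body: A = 150 × 90 = 13500.00, centroid at (75.00, 45.00).
semicircular end: A = ½π·45² = 3180.86, centroid at (-19.10, 45.00).
ΣA = 16680.86 mm², ΣAx_c = 951750.00 mm³, ΣAy_c = 750638.82 mm³.
x_c = 951750.00/16680.86 = 57.06 mm; y_c = 750638.82/16680.86 = 45.00 mm.

x_c = 57.06 mm, y_c = 45.00 mm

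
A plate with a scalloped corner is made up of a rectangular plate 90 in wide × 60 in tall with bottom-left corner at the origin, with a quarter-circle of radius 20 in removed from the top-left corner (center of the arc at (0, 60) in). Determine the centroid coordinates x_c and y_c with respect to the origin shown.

plate: A = 90 × 60 = 5400.00, centroid at (45.00, 30.00).
removed quarter-circle: A = −¼π·20² = -314.16, centroid at (8.49, 51.51).
ΣA = 5085.84 in²
ΣAx_c = (5400.00)(45.00) + (-314.16)(8.49) = 240333.33 in³
ΣAy_c = (5400.00)(30.00) + (-314.16)(51.51) = 145817.11 in³
x_c = 240333.33 / 5085.84 = 47.26 in
y_c = 145817.11 / 5085.84 = 28.67 in

x_c = 47.26 in, y_c = 28.67 in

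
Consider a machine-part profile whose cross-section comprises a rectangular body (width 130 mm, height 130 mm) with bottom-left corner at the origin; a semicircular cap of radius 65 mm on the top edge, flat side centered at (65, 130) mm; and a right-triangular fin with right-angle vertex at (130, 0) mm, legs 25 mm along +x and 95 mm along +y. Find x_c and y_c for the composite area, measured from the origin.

x_c = 68.52 mm, y_c = 88.25 mm

rectangular body: A = 130 × 130 = 16900.00, centroid at (65.00, 65.00).
semicircular top: A = ½π·65² = 6636.61, centroid at (65.00, 157.59).
triangular fin: A = ½·25·95 = 1187.50, centroid at (138.33, 31.67).
ΣA = 24724.11 mm²
ΣAx_c = (16900.00)(65.00) + (6636.61)(65.00) + (1187.50)(138.33) = 1694150.77 mm³
ΣAy_c = (16900.00)(65.00) + (6636.61)(157.59) + (1187.50)(31.67) = 2181947.38 mm³
x_c = 1694150.77 / 24724.11 = 68.52 mm
y_c = 2181947.38 / 24724.11 = 88.25 mm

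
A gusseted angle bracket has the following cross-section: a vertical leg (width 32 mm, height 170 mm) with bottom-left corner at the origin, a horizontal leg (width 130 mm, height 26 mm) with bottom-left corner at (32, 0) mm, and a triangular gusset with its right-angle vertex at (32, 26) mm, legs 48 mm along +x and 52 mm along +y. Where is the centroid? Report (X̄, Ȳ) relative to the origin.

Part | A | x̄ᵢ | ȳᵢ | A·x̄ᵢ | A·ȳᵢ
vertical leg | 5440.00 | 16.00 | 85.00 | 87040.00 | 462400.00
horizontal leg | 3380.00 | 97.00 | 13.00 | 327860.00 | 43940.00
gusset | 1248.00 | 48.00 | 43.33 | 59904.00 | 54080.00
Σ | 10068.00 |  |  | 474804.00 | 560420.00
X̄ = 474804.00 / 10068.00 = 47.16 mm
Ȳ = 560420.00 / 10068.00 = 55.66 mm

X̄ = 47.16 mm, Ȳ = 55.66 mm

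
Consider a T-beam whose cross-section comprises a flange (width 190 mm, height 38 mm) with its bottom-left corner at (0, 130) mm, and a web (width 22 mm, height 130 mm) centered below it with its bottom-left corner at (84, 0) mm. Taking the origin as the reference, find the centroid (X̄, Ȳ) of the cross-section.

X̄ = 95.00 mm, Ȳ = 125.17 mm

Part | A | x̄ᵢ | ȳᵢ | A·x̄ᵢ | A·ȳᵢ
web | 2860.00 | 95.00 | 65.00 | 271700.00 | 185900.00
flange | 7220.00 | 95.00 | 149.00 | 685900.00 | 1075780.00
Σ | 10080.00 |  |  | 957600.00 | 1261680.00
X̄ = 957600.00 / 10080.00 = 95.00 mm
Ȳ = 1261680.00 / 10080.00 = 125.17 mm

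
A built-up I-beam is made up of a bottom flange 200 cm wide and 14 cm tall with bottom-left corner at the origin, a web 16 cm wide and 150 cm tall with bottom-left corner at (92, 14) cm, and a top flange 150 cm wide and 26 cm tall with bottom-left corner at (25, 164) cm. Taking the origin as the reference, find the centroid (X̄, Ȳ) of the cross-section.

bottom flange: A = 200 × 14 = 2800.00, centroid at (100.00, 7.00).
web: A = 16 × 150 = 2400.00, centroid at (100.00, 89.00).
top flange: A = 150 × 26 = 3900.00, centroid at (100.00, 177.00).
ΣA = 9100.00 cm², ΣAX̄ = 910000.00 cm³, ΣAȲ = 923500.00 cm³.
X̄ = 910000.00/9100.00 = 100.00 cm; Ȳ = 923500.00/9100.00 = 101.48 cm.

X̄ = 100.00 cm, Ȳ = 101.48 cm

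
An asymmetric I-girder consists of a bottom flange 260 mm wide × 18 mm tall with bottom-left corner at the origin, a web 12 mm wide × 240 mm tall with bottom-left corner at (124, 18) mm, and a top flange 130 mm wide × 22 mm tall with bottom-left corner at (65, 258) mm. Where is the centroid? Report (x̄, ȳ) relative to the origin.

x̄ = 130.00 mm, ȳ = 116.02 mm

bottom flange: A = 260 × 18 = 4680.00, centroid at (130.00, 9.00).
web: A = 12 × 240 = 2880.00, centroid at (130.00, 138.00).
top flange: A = 130 × 22 = 2860.00, centroid at (130.00, 269.00).
ΣA = 10420.00 mm²
ΣAx̄ = (4680.00)(130.00) + (2880.00)(130.00) + (2860.00)(130.00) = 1354600.00 mm³
ΣAȳ = (4680.00)(9.00) + (2880.00)(138.00) + (2860.00)(269.00) = 1208900.00 mm³
x̄ = 1354600.00 / 10420.00 = 130.00 mm
ȳ = 1208900.00 / 10420.00 = 116.02 mm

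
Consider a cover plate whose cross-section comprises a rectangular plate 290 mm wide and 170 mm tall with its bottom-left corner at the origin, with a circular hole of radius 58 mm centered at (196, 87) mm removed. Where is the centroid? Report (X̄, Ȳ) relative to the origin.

X̄ = 131.08 mm, Ȳ = 84.45 mm

Part | A | x̄ᵢ | ȳᵢ | A·x̄ᵢ | A·ȳᵢ
plate | 49300.00 | 145.00 | 85.00 | 7148500.00 | 4190500.00
hole | -10568.32 | 196.00 | 87.00 | -2071390.27 | -919443.64
Σ | 38731.68 |  |  | 5077109.73 | 3271056.36
X̄ = 5077109.73 / 38731.68 = 131.08 mm
Ȳ = 3271056.36 / 38731.68 = 84.45 mm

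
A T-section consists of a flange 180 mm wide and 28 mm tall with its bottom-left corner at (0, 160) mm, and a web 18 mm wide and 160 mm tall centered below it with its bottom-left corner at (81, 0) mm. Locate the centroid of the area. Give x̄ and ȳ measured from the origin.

x̄ = 90.00 mm, ȳ = 139.82 mm

web: A = 18 × 160 = 2880.00, centroid at (90.00, 80.00).
flange: A = 180 × 28 = 5040.00, centroid at (90.00, 174.00).
ΣA = 7920.00 mm², ΣAx̄ = 712800.00 mm³, ΣAȳ = 1107360.00 mm³.
x̄ = 712800.00/7920.00 = 90.00 mm; ȳ = 1107360.00/7920.00 = 139.82 mm.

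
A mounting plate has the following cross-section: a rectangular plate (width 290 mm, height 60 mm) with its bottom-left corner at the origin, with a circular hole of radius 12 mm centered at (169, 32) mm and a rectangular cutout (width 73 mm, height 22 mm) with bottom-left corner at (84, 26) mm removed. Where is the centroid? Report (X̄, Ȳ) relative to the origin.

X̄ = 146.86 mm, Ȳ = 29.21 mm

Part | A | x̄ᵢ | ȳᵢ | A·x̄ᵢ | A·ȳᵢ
plate | 17400.00 | 145.00 | 30.00 | 2523000.00 | 522000.00
hole 1 | -452.39 | 169.00 | 32.00 | -76453.80 | -14476.46
hole 2 | -1606.00 | 120.50 | 37.00 | -193523.00 | -59422.00
Σ | 15341.61 |  |  | 2253023.20 | 448101.54
X̄ = 2253023.20 / 15341.61 = 146.86 mm
Ȳ = 448101.54 / 15341.61 = 29.21 mm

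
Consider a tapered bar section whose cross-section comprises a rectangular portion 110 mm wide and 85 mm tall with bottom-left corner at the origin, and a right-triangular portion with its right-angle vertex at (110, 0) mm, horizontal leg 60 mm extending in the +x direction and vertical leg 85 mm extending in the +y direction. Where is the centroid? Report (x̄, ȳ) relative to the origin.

Part | A | x̄ᵢ | ȳᵢ | A·x̄ᵢ | A·ȳᵢ
rectangular portion | 9350.00 | 55.00 | 42.50 | 514250.00 | 397375.00
triangular portion | 2550.00 | 130.00 | 28.33 | 331500.00 | 72250.00
Σ | 11900.00 |  |  | 845750.00 | 469625.00
x̄ = 845750.00 / 11900.00 = 71.07 mm
ȳ = 469625.00 / 11900.00 = 39.46 mm

x̄ = 71.07 mm, ȳ = 39.46 mm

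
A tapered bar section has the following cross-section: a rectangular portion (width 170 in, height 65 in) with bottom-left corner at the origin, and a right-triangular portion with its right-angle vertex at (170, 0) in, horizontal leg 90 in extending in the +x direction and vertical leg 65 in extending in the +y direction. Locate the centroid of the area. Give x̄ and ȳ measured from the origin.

x̄ = 109.07 in, ȳ = 30.23 in

rectangular portion: A = 170 × 65 = 11050.00, centroid at (85.00, 32.50).
triangular portion: A = ½·90·65 = 2925.00, centroid at (200.00, 21.67).
ΣA = 13975.00 in², ΣAx̄ = 1524250.00 in³, ΣAȳ = 422500.00 in³.
x̄ = 1524250.00/13975.00 = 109.07 in; ȳ = 422500.00/13975.00 = 30.23 in.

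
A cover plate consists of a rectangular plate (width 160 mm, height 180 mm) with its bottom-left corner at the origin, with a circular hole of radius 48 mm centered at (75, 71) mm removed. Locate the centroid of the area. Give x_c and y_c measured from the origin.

plate: A = 160 × 180 = 28800.00, centroid at (80.00, 90.00).
hole: A = −π·48² = -7238.23, centroid at (75.00, 71.00).
ΣA = 21561.77 mm²
ΣAx_c = (28800.00)(80.00) + (-7238.23)(75.00) = 1761132.79 mm³
ΣAy_c = (28800.00)(90.00) + (-7238.23)(71.00) = 2078085.71 mm³
x_c = 1761132.79 / 21561.77 = 81.68 mm
y_c = 2078085.71 / 21561.77 = 96.38 mm

x_c = 81.68 mm, y_c = 96.38 mm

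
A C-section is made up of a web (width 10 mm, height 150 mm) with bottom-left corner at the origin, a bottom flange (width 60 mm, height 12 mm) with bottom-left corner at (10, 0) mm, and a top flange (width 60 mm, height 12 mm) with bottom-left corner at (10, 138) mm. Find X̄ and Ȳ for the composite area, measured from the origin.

X̄ = 22.14 mm, Ȳ = 75.00 mm

Part | A | x̄ᵢ | ȳᵢ | A·x̄ᵢ | A·ȳᵢ
web | 1500.00 | 5.00 | 75.00 | 7500.00 | 112500.00
bottom flange | 720.00 | 40.00 | 6.00 | 28800.00 | 4320.00
top flange | 720.00 | 40.00 | 144.00 | 28800.00 | 103680.00
Σ | 2940.00 |  |  | 65100.00 | 220500.00
X̄ = 65100.00 / 2940.00 = 22.14 mm
Ȳ = 220500.00 / 2940.00 = 75.00 mm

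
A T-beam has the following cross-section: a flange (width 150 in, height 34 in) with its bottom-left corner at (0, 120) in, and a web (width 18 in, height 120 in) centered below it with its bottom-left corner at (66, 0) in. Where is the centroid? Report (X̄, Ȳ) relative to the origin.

web: A = 18 × 120 = 2160.00, centroid at (75.00, 60.00).
flange: A = 150 × 34 = 5100.00, centroid at (75.00, 137.00).
ΣA = 7260.00 in²
ΣAX̄ = (2160.00)(75.00) + (5100.00)(75.00) = 544500.00 in³
ΣAȲ = (2160.00)(60.00) + (5100.00)(137.00) = 828300.00 in³
X̄ = 544500.00 / 7260.00 = 75.00 in
Ȳ = 828300.00 / 7260.00 = 114.09 in

X̄ = 75.00 in, Ȳ = 114.09 in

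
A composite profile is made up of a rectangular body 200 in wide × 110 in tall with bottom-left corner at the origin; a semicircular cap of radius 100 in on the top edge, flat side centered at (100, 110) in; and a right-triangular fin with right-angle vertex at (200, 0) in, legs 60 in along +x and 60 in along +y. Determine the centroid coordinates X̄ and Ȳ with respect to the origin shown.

X̄ = 105.47 in, Ȳ = 92.15 in

rectangular body: A = 200 × 110 = 22000.00, centroid at (100.00, 55.00).
semicircular top: A = ½π·100² = 15707.96, centroid at (100.00, 152.44).
triangular fin: A = ½·60·60 = 1800.00, centroid at (220.00, 20.00).
ΣA = 39507.96 in²
ΣAX̄ = (22000.00)(100.00) + (15707.96)(100.00) + (1800.00)(220.00) = 4166796.33 in³
ΣAȲ = (22000.00)(55.00) + (15707.96)(152.44) + (1800.00)(20.00) = 3640542.63 in³
X̄ = 4166796.33 / 39507.96 = 105.47 in
Ȳ = 3640542.63 / 39507.96 = 92.15 in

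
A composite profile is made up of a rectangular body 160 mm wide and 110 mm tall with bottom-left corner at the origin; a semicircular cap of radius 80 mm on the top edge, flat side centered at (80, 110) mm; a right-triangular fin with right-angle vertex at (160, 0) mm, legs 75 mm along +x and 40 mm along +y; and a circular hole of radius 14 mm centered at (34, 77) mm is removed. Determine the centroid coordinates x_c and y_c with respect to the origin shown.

x_c = 86.51 mm, y_c = 83.67 mm

rectangular body: A = 160 × 110 = 17600.00, centroid at (80.00, 55.00).
semicircular top: A = ½π·80² = 10053.10, centroid at (80.00, 143.95).
triangular fin: A = ½·75·40 = 1500.00, centroid at (185.00, 13.33).
hole: A = −π·14² = -615.75, centroid at (34.00, 77.00).
ΣA = 28537.34 mm²
ΣAx_c = (17600.00)(80.00) + (10053.10)(80.00) + (1500.00)(185.00) + (-615.75)(34.00) = 2468812.15 mm³
ΣAy_c = (17600.00)(55.00) + (10053.10)(143.95) + (1500.00)(13.33) + (-615.75)(77.00) = 2387761.03 mm³
x_c = 2468812.15 / 28537.34 = 86.51 mm
y_c = 2387761.03 / 28537.34 = 83.67 mm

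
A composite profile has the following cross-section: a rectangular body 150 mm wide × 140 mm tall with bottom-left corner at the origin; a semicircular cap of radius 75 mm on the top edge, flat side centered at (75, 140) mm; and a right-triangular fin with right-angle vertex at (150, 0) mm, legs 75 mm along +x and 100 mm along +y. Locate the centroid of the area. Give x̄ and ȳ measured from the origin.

Part | A | x̄ᵢ | ȳᵢ | A·x̄ᵢ | A·ȳᵢ
rectangular body | 21000.00 | 75.00 | 70.00 | 1575000.00 | 1470000.00
semicircular top | 8835.73 | 75.00 | 171.83 | 662679.70 | 1518252.11
triangular fin | 3750.00 | 175.00 | 33.33 | 656250.00 | 125000.00
Σ | 33585.73 |  |  | 2893929.70 | 3113252.11
x̄ = 2893929.70 / 33585.73 = 86.17 mm
ȳ = 3113252.11 / 33585.73 = 92.70 mm

x̄ = 86.17 mm, ȳ = 92.70 mm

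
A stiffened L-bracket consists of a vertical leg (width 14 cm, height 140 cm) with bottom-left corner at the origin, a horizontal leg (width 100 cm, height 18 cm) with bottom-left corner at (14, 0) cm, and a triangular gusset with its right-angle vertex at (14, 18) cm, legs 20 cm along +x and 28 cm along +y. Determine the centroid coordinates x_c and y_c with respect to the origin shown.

x_c = 33.34 cm, y_c = 39.86 cm

Part | A | x̄ᵢ | ȳᵢ | A·x̄ᵢ | A·ȳᵢ
vertical leg | 1960.00 | 7.00 | 70.00 | 13720.00 | 137200.00
horizontal leg | 1800.00 | 64.00 | 9.00 | 115200.00 | 16200.00
gusset | 280.00 | 20.67 | 27.33 | 5786.67 | 7653.33
Σ | 4040.00 |  |  | 134706.67 | 161053.33
x_c = 134706.67 / 4040.00 = 33.34 cm
y_c = 161053.33 / 4040.00 = 39.86 cm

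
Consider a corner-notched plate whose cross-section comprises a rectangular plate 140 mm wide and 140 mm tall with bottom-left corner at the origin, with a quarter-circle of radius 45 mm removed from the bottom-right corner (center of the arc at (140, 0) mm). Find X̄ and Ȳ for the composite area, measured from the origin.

Part | A | x̄ᵢ | ȳᵢ | A·x̄ᵢ | A·ȳᵢ
plate | 19600.00 | 70.00 | 70.00 | 1372000.00 | 1372000.00
removed quarter-circle | -1590.43 | 120.90 | 19.10 | -192285.38 | -30375.00
Σ | 18009.57 |  |  | 1179714.62 | 1341625.00
X̄ = 1179714.62 / 18009.57 = 65.50 mm
Ȳ = 1341625.00 / 18009.57 = 74.50 mm

X̄ = 65.50 mm, Ȳ = 74.50 mm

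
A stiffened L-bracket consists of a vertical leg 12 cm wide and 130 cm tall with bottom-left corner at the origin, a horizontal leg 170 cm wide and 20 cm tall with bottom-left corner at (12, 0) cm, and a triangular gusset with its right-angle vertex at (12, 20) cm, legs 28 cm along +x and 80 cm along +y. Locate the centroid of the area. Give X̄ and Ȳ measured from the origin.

vertical leg: A = 12 × 130 = 1560.00, centroid at (6.00, 65.00).
horizontal leg: A = 170 × 20 = 3400.00, centroid at (97.00, 10.00).
gusset: A = ½·28·80 = 1120.00, centroid at (21.33, 46.67).
ΣA = 6080.00 cm²
ΣAX̄ = (1560.00)(6.00) + (3400.00)(97.00) + (1120.00)(21.33) = 363053.33 cm³
ΣAȲ = (1560.00)(65.00) + (3400.00)(10.00) + (1120.00)(46.67) = 187666.67 cm³
X̄ = 363053.33 / 6080.00 = 59.71 cm
Ȳ = 187666.67 / 6080.00 = 30.87 cm

X̄ = 59.71 cm, Ȳ = 30.87 cm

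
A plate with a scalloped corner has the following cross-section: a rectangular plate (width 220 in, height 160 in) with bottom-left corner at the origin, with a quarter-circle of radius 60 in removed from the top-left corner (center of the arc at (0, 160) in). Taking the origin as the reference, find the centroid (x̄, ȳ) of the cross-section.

x̄ = 117.38 in, ȳ = 75.24 in

plate: A = 220 × 160 = 35200.00, centroid at (110.00, 80.00).
removed quarter-circle: A = −¼π·60² = -2827.43, centroid at (25.46, 134.54).
ΣA = 32372.57 in², ΣAx̄ = 3800000.00 in³, ΣAȳ = 2435610.66 in³.
x̄ = 3800000.00/32372.57 = 117.38 in; ȳ = 2435610.66/32372.57 = 75.24 in.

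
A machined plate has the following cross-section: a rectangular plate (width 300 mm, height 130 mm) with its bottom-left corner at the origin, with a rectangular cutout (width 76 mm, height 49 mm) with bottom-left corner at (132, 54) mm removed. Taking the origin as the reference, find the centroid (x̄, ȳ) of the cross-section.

x̄ = 147.89 mm, ȳ = 63.57 mm

Part | A | x̄ᵢ | ȳᵢ | A·x̄ᵢ | A·ȳᵢ
plate | 39000.00 | 150.00 | 65.00 | 5850000.00 | 2535000.00
hole | -3724.00 | 170.00 | 78.50 | -633080.00 | -292334.00
Σ | 35276.00 |  |  | 5216920.00 | 2242666.00
x̄ = 5216920.00 / 35276.00 = 147.89 mm
ȳ = 2242666.00 / 35276.00 = 63.57 mm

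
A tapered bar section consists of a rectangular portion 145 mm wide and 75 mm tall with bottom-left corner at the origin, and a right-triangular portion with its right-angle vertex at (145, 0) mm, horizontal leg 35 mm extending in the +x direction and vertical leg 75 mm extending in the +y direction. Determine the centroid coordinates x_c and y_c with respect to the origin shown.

x_c = 81.56 mm, y_c = 36.15 mm

rectangular portion: A = 145 × 75 = 10875.00, centroid at (72.50, 37.50).
triangular portion: A = ½·35·75 = 1312.50, centroid at (156.67, 25.00).
ΣA = 12187.50 mm²
ΣAx_c = (10875.00)(72.50) + (1312.50)(156.67) = 994062.50 mm³
ΣAy_c = (10875.00)(37.50) + (1312.50)(25.00) = 440625.00 mm³
x_c = 994062.50 / 12187.50 = 81.56 mm
y_c = 440625.00 / 12187.50 = 36.15 mm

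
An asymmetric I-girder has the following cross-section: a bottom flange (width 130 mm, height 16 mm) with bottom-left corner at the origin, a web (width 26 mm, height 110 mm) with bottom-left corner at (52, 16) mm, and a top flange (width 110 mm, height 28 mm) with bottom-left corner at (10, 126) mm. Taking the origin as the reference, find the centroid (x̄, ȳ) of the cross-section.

bottom flange: A = 130 × 16 = 2080.00, centroid at (65.00, 8.00).
web: A = 26 × 110 = 2860.00, centroid at (65.00, 71.00).
top flange: A = 110 × 28 = 3080.00, centroid at (65.00, 140.00).
ΣA = 8020.00 mm², ΣAx̄ = 521300.00 mm³, ΣAȳ = 650900.00 mm³.
x̄ = 521300.00/8020.00 = 65.00 mm; ȳ = 650900.00/8020.00 = 81.16 mm.

x̄ = 65.00 mm, ȳ = 81.16 mm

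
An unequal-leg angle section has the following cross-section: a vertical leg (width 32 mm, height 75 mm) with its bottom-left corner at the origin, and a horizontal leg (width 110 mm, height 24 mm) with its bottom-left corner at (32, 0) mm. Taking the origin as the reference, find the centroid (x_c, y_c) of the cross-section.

x_c = 53.19 mm, y_c = 24.14 mm

vertical leg: A = 32 × 75 = 2400.00, centroid at (16.00, 37.50).
horizontal leg: A = 110 × 24 = 2640.00, centroid at (87.00, 12.00).
ΣA = 5040.00 mm²
ΣAx_c = (2400.00)(16.00) + (2640.00)(87.00) = 268080.00 mm³
ΣAy_c = (2400.00)(37.50) + (2640.00)(12.00) = 121680.00 mm³
x_c = 268080.00 / 5040.00 = 53.19 mm
y_c = 121680.00 / 5040.00 = 24.14 mm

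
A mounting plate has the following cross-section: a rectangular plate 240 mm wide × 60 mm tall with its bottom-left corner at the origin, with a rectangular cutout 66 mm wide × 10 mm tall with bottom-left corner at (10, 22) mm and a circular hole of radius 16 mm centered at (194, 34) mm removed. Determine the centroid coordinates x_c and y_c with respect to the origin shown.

x_c = 119.33 mm, y_c = 29.90 mm

plate: A = 240 × 60 = 14400.00, centroid at (120.00, 30.00).
hole 1: A = −(66 × 10) = -660.00, centroid at (43.00, 27.00).
hole 2: A = −π·16² = -804.25, centroid at (194.00, 34.00).
ΣA = 12935.75 mm²
ΣAx_c = (14400.00)(120.00) + (-660.00)(43.00) + (-804.25)(194.00) = 1543595.94 mm³
ΣAy_c = (14400.00)(30.00) + (-660.00)(27.00) + (-804.25)(34.00) = 386835.58 mm³
x_c = 1543595.94 / 12935.75 = 119.33 mm
y_c = 386835.58 / 12935.75 = 29.90 mm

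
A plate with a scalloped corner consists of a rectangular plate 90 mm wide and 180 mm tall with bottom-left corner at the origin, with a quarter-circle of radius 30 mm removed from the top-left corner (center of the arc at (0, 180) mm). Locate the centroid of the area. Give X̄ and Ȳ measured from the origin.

plate: A = 90 × 180 = 16200.00, centroid at (45.00, 90.00).
removed quarter-circle: A = −¼π·30² = -706.86, centroid at (12.73, 167.27).
ΣA = 15493.14 mm²
ΣAX̄ = (16200.00)(45.00) + (-706.86)(12.73) = 720000.00 mm³
ΣAȲ = (16200.00)(90.00) + (-706.86)(167.27) = 1339765.50 mm³
X̄ = 720000.00 / 15493.14 = 46.47 mm
Ȳ = 1339765.50 / 15493.14 = 86.47 mm

X̄ = 46.47 mm, Ȳ = 86.47 mm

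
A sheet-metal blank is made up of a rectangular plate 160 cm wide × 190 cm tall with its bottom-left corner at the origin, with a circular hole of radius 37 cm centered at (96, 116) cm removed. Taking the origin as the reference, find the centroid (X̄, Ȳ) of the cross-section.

X̄ = 77.36 cm, Ȳ = 91.54 cm

plate: A = 160 × 190 = 30400.00, centroid at (80.00, 95.00).
hole: A = −π·37² = -4300.84, centroid at (96.00, 116.00).
ΣA = 26099.16 cm², ΣAX̄ = 2019119.33 cm³, ΣAȲ = 2389102.52 cm³.
X̄ = 2019119.33/26099.16 = 77.36 cm; Ȳ = 2389102.52/26099.16 = 91.54 cm.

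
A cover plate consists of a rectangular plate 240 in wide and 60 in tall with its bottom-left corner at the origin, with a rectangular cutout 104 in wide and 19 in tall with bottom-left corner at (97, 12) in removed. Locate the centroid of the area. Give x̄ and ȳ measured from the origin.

plate: A = 240 × 60 = 14400.00, centroid at (120.00, 30.00).
hole: A = −(104 × 19) = -1976.00, centroid at (149.00, 21.50).
ΣA = 12424.00 in²
ΣAx̄ = (14400.00)(120.00) + (-1976.00)(149.00) = 1433576.00 in³
ΣAȳ = (14400.00)(30.00) + (-1976.00)(21.50) = 389516.00 in³
x̄ = 1433576.00 / 12424.00 = 115.39 in
ȳ = 389516.00 / 12424.00 = 31.35 in

x̄ = 115.39 in, ȳ = 31.35 in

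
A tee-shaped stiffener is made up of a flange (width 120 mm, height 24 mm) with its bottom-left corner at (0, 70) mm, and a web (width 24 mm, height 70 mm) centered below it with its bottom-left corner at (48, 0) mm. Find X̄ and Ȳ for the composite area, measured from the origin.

X̄ = 60.00 mm, Ȳ = 64.68 mm

web: A = 24 × 70 = 1680.00, centroid at (60.00, 35.00).
flange: A = 120 × 24 = 2880.00, centroid at (60.00, 82.00).
ΣA = 4560.00 mm²
ΣAX̄ = (1680.00)(60.00) + (2880.00)(60.00) = 273600.00 mm³
ΣAȲ = (1680.00)(35.00) + (2880.00)(82.00) = 294960.00 mm³
X̄ = 273600.00 / 4560.00 = 60.00 mm
Ȳ = 294960.00 / 4560.00 = 64.68 mm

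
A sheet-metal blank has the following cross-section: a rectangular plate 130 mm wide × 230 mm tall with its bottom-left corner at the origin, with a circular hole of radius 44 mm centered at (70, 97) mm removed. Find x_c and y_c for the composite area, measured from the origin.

x_c = 63.72 mm, y_c = 119.60 mm

plate: A = 130 × 230 = 29900.00, centroid at (65.00, 115.00).
hole: A = −π·44² = -6082.12, centroid at (70.00, 97.00).
ΣA = 23817.88 mm², ΣAx_c = 1517751.36 mm³, ΣAy_c = 2848534.03 mm³.
x_c = 1517751.36/23817.88 = 63.72 mm; y_c = 2848534.03/23817.88 = 119.60 mm.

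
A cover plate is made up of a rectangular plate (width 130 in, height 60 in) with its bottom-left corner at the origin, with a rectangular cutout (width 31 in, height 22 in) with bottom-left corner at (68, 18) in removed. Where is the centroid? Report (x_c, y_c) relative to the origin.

x_c = 63.23 in, y_c = 30.10 in

Part | A | x̄ᵢ | ȳᵢ | A·x̄ᵢ | A·ȳᵢ
plate | 7800.00 | 65.00 | 30.00 | 507000.00 | 234000.00
hole | -682.00 | 83.50 | 29.00 | -56947.00 | -19778.00
Σ | 7118.00 |  |  | 450053.00 | 214222.00
x_c = 450053.00 / 7118.00 = 63.23 in
y_c = 214222.00 / 7118.00 = 30.10 in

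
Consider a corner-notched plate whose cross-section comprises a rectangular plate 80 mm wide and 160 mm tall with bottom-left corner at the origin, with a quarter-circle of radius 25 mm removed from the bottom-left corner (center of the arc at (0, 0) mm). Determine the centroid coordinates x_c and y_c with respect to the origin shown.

x_c = 41.17 mm, y_c = 82.77 mm

Part | A | x̄ᵢ | ȳᵢ | A·x̄ᵢ | A·ȳᵢ
plate | 12800.00 | 40.00 | 80.00 | 512000.00 | 1024000.00
removed quarter-circle | -490.87 | 10.61 | 10.61 | -5208.33 | -5208.33
Σ | 12309.13 |  |  | 506791.67 | 1018791.67
x_c = 506791.67 / 12309.13 = 41.17 mm
y_c = 1018791.67 / 12309.13 = 82.77 mm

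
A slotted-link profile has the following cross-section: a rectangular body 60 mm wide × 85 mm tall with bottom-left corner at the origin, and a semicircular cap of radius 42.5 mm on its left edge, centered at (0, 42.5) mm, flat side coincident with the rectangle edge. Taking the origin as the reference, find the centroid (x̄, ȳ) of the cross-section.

x̄ = 12.83 mm, ȳ = 42.50 mm

rectangular body: A = 60 × 85 = 5100.00, centroid at (30.00, 42.50).
semicircular end: A = ½π·42.5² = 2837.25, centroid at (-18.04, 42.50).
ΣA = 7937.25 mm²
ΣAx̄ = (5100.00)(30.00) + (2837.25)(-18.04) = 101822.92 mm³
ΣAȳ = (5100.00)(42.50) + (2837.25)(42.50) = 337333.16 mm³
x̄ = 101822.92 / 7937.25 = 12.83 mm
ȳ = 337333.16 / 7937.25 = 42.50 mm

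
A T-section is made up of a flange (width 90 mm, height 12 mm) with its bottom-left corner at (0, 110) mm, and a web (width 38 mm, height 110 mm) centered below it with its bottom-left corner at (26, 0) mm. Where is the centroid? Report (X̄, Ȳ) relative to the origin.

X̄ = 45.00 mm, Ȳ = 67.52 mm

web: A = 38 × 110 = 4180.00, centroid at (45.00, 55.00).
flange: A = 90 × 12 = 1080.00, centroid at (45.00, 116.00).
ΣA = 5260.00 mm²
ΣAX̄ = (4180.00)(45.00) + (1080.00)(45.00) = 236700.00 mm³
ΣAȲ = (4180.00)(55.00) + (1080.00)(116.00) = 355180.00 mm³
X̄ = 236700.00 / 5260.00 = 45.00 mm
Ȳ = 355180.00 / 5260.00 = 67.52 mm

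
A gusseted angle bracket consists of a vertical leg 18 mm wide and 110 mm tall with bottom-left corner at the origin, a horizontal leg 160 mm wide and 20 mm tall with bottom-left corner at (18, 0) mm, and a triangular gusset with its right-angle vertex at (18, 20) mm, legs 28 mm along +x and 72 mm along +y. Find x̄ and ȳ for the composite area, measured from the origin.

x̄ = 58.01 mm, ȳ = 29.94 mm

vertical leg: A = 18 × 110 = 1980.00, centroid at (9.00, 55.00).
horizontal leg: A = 160 × 20 = 3200.00, centroid at (98.00, 10.00).
gusset: A = ½·28·72 = 1008.00, centroid at (27.33, 44.00).
ΣA = 6188.00 mm²
ΣAx̄ = (1980.00)(9.00) + (3200.00)(98.00) + (1008.00)(27.33) = 358972.00 mm³
ΣAȳ = (1980.00)(55.00) + (3200.00)(10.00) + (1008.00)(44.00) = 185252.00 mm³
x̄ = 358972.00 / 6188.00 = 58.01 mm
ȳ = 185252.00 / 6188.00 = 29.94 mm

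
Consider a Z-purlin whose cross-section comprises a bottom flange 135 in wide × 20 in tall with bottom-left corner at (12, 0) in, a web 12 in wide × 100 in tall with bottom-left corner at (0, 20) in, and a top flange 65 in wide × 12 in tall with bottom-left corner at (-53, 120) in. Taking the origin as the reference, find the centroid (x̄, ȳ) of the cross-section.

bottom flange: A = 135 × 20 = 2700.00, centroid at (79.50, 10.00).
web: A = 12 × 100 = 1200.00, centroid at (6.00, 70.00).
top flange: A = 65 × 12 = 780.00, centroid at (-20.50, 126.00).
ΣA = 4680.00 in²
ΣAx̄ = (2700.00)(79.50) + (1200.00)(6.00) + (780.00)(-20.50) = 205860.00 in³
ΣAȳ = (2700.00)(10.00) + (1200.00)(70.00) + (780.00)(126.00) = 209280.00 in³
x̄ = 205860.00 / 4680.00 = 43.99 in
ȳ = 209280.00 / 4680.00 = 44.72 in

x̄ = 43.99 in, ȳ = 44.72 in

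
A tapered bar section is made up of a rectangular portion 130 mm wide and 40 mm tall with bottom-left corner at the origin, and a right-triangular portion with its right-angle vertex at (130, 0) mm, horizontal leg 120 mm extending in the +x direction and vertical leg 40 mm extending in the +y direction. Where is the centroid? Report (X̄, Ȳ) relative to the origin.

X̄ = 98.16 mm, Ȳ = 17.89 mm

rectangular portion: A = 130 × 40 = 5200.00, centroid at (65.00, 20.00).
triangular portion: A = ½·120·40 = 2400.00, centroid at (170.00, 13.33).
ΣA = 7600.00 mm², ΣAX̄ = 746000.00 mm³, ΣAȲ = 136000.00 mm³.
X̄ = 746000.00/7600.00 = 98.16 mm; Ȳ = 136000.00/7600.00 = 17.89 mm.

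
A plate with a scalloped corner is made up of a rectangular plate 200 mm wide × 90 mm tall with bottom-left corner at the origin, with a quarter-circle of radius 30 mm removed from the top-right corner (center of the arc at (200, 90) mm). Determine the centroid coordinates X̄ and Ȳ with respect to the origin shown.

Part | A | x̄ᵢ | ȳᵢ | A·x̄ᵢ | A·ȳᵢ
plate | 18000.00 | 100.00 | 45.00 | 1800000.00 | 810000.00
removed quarter-circle | -706.86 | 187.27 | 77.27 | -132371.67 | -54617.25
Σ | 17293.14 |  |  | 1667628.33 | 755382.75
X̄ = 1667628.33 / 17293.14 = 96.43 mm
Ȳ = 755382.75 / 17293.14 = 43.68 mm

X̄ = 96.43 mm, Ȳ = 43.68 mm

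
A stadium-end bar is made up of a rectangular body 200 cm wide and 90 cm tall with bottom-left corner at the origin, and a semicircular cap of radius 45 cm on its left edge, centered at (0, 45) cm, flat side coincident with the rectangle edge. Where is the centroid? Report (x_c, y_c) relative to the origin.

rectangular body: A = 200 × 90 = 18000.00, centroid at (100.00, 45.00).
semicircular end: A = ½π·45² = 3180.86, centroid at (-19.10, 45.00).
ΣA = 21180.86 cm², ΣAx_c = 1739250.00 cm³, ΣAy_c = 953138.82 cm³.
x_c = 1739250.00/21180.86 = 82.11 cm; y_c = 953138.82/21180.86 = 45.00 cm.

x_c = 82.11 cm, y_c = 45.00 cm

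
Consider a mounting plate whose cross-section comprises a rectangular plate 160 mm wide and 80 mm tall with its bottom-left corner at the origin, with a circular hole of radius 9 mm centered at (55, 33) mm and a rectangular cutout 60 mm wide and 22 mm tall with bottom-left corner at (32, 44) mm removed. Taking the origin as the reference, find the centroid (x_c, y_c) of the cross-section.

x_c = 82.68 mm, y_c = 38.39 mm

Part | A | x̄ᵢ | ȳᵢ | A·x̄ᵢ | A·ȳᵢ
plate | 12800.00 | 80.00 | 40.00 | 1024000.00 | 512000.00
hole 1 | -254.47 | 55.00 | 33.00 | -13995.80 | -8397.48
hole 2 | -1320.00 | 62.00 | 55.00 | -81840.00 | -72600.00
Σ | 11225.53 |  |  | 928164.20 | 431002.52
x_c = 928164.20 / 11225.53 = 82.68 mm
y_c = 431002.52 / 11225.53 = 38.39 mm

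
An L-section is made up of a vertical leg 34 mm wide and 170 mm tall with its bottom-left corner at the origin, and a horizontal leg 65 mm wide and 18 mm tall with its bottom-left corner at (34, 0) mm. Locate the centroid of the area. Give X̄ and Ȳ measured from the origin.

vertical leg: A = 34 × 170 = 5780.00, centroid at (17.00, 85.00).
horizontal leg: A = 65 × 18 = 1170.00, centroid at (66.50, 9.00).
ΣA = 6950.00 mm²
ΣAX̄ = (5780.00)(17.00) + (1170.00)(66.50) = 176065.00 mm³
ΣAȲ = (5780.00)(85.00) + (1170.00)(9.00) = 501830.00 mm³
X̄ = 176065.00 / 6950.00 = 25.33 mm
Ȳ = 501830.00 / 6950.00 = 72.21 mm

X̄ = 25.33 mm, Ȳ = 72.21 mm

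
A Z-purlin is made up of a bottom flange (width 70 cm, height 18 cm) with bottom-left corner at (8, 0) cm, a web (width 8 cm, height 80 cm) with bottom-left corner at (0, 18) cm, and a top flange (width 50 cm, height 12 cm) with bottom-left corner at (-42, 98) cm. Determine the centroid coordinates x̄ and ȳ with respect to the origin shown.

bottom flange: A = 70 × 18 = 1260.00, centroid at (43.00, 9.00).
web: A = 8 × 80 = 640.00, centroid at (4.00, 58.00).
top flange: A = 50 × 12 = 600.00, centroid at (-17.00, 104.00).
ΣA = 2500.00 cm²
ΣAx̄ = (1260.00)(43.00) + (640.00)(4.00) + (600.00)(-17.00) = 46540.00 cm³
ΣAȳ = (1260.00)(9.00) + (640.00)(58.00) + (600.00)(104.00) = 110860.00 cm³
x̄ = 46540.00 / 2500.00 = 18.62 cm
ȳ = 110860.00 / 2500.00 = 44.34 cm

x̄ = 18.62 cm, ȳ = 44.34 cm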